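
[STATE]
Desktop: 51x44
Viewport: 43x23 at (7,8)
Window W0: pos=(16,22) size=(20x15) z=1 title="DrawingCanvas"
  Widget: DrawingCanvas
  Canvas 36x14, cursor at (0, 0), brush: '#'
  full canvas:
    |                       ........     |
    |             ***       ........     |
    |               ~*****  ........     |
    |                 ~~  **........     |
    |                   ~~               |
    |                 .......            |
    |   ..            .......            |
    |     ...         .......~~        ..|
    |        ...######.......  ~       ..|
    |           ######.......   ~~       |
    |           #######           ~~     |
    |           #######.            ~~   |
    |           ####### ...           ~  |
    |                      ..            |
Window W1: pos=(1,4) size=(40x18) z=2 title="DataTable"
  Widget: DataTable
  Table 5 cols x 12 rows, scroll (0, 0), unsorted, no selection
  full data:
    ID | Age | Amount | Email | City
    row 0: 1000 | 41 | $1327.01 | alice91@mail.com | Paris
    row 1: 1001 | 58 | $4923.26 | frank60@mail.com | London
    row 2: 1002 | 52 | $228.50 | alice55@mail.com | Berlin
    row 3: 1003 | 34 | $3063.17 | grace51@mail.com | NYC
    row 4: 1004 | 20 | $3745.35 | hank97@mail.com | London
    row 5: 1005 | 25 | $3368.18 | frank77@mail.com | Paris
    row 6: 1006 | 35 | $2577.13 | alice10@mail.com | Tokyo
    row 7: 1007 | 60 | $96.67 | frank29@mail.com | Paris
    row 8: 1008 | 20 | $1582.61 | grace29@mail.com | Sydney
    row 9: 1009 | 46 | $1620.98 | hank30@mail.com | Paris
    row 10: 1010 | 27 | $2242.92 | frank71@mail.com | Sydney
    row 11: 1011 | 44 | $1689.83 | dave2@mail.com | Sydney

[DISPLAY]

───┼────────┼────────────────┼───┃         
41 │$1327.01│alice91@mail.com│Par┃         
58 │$4923.26│frank60@mail.com│Lon┃         
52 │$228.50 │alice55@mail.com│Ber┃         
34 │$3063.17│grace51@mail.com│NYC┃         
20 │$3745.35│hank97@mail.com │Lon┃         
25 │$3368.18│frank77@mail.com│Par┃         
35 │$2577.13│alice10@mail.com│Tok┃         
60 │$96.67  │frank29@mail.com│Par┃         
20 │$1582.61│grace29@mail.com│Syd┃         
46 │$1620.98│hank30@mail.com │Par┃         
27 │$2242.92│frank71@mail.com│Syd┃         
44 │$1689.83│dave2@mail.com  │Syd┃         
━━━━━━━━━━━━━━━━━━━━━━━━━━━━━━━━━┛         
         ┏━━━━━━━━━━━━━━━━━━┓              
         ┃ DrawingCanvas    ┃              
         ┠──────────────────┨              
         ┃+                 ┃              
         ┃             ***  ┃              
         ┃               ~**┃              
         ┃                 ~┃              
         ┃                  ┃              
         ┃                 .┃              


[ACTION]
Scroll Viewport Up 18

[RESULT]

                                           
                                           
                                           
                                           
━━━━━━━━━━━━━━━━━━━━━━━━━━━━━━━━━┓         
Table                            ┃         
─────────────────────────────────┨         
Age│Amount  │Email           │Cit┃         
───┼────────┼────────────────┼───┃         
41 │$1327.01│alice91@mail.com│Par┃         
58 │$4923.26│frank60@mail.com│Lon┃         
52 │$228.50 │alice55@mail.com│Ber┃         
34 │$3063.17│grace51@mail.com│NYC┃         
20 │$3745.35│hank97@mail.com │Lon┃         
25 │$3368.18│frank77@mail.com│Par┃         
35 │$2577.13│alice10@mail.com│Tok┃         
60 │$96.67  │frank29@mail.com│Par┃         
20 │$1582.61│grace29@mail.com│Syd┃         
46 │$1620.98│hank30@mail.com │Par┃         
27 │$2242.92│frank71@mail.com│Syd┃         
44 │$1689.83│dave2@mail.com  │Syd┃         
━━━━━━━━━━━━━━━━━━━━━━━━━━━━━━━━━┛         
         ┏━━━━━━━━━━━━━━━━━━┓              


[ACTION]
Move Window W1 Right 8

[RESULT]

                                           
                                           
                                           
                                           
  ┏━━━━━━━━━━━━━━━━━━━━━━━━━━━━━━━━━━━━━━┓ 
  ┃ DataTable                            ┃ 
  ┠──────────────────────────────────────┨ 
  ┃ID  │Age│Amount  │Email           │Cit┃ 
  ┃────┼───┼────────┼────────────────┼───┃ 
  ┃1000│41 │$1327.01│alice91@mail.com│Par┃ 
  ┃1001│58 │$4923.26│frank60@mail.com│Lon┃ 
  ┃1002│52 │$228.50 │alice55@mail.com│Ber┃ 
  ┃1003│34 │$3063.17│grace51@mail.com│NYC┃ 
  ┃1004│20 │$3745.35│hank97@mail.com │Lon┃ 
  ┃1005│25 │$3368.18│frank77@mail.com│Par┃ 
  ┃1006│35 │$2577.13│alice10@mail.com│Tok┃ 
  ┃1007│60 │$96.67  │frank29@mail.com│Par┃ 
  ┃1008│20 │$1582.61│grace29@mail.com│Syd┃ 
  ┃1009│46 │$1620.98│hank30@mail.com │Par┃ 
  ┃1010│27 │$2242.92│frank71@mail.com│Syd┃ 
  ┃1011│44 │$1689.83│dave2@mail.com  │Syd┃ 
  ┗━━━━━━━━━━━━━━━━━━━━━━━━━━━━━━━━━━━━━━┛ 
         ┏━━━━━━━━━━━━━━━━━━┓              


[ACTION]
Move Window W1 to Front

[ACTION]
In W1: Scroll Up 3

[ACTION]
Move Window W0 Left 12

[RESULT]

                                           
                                           
                                           
                                           
  ┏━━━━━━━━━━━━━━━━━━━━━━━━━━━━━━━━━━━━━━┓ 
  ┃ DataTable                            ┃ 
  ┠──────────────────────────────────────┨ 
  ┃ID  │Age│Amount  │Email           │Cit┃ 
  ┃────┼───┼────────┼────────────────┼───┃ 
  ┃1000│41 │$1327.01│alice91@mail.com│Par┃ 
  ┃1001│58 │$4923.26│frank60@mail.com│Lon┃ 
  ┃1002│52 │$228.50 │alice55@mail.com│Ber┃ 
  ┃1003│34 │$3063.17│grace51@mail.com│NYC┃ 
  ┃1004│20 │$3745.35│hank97@mail.com │Lon┃ 
  ┃1005│25 │$3368.18│frank77@mail.com│Par┃ 
  ┃1006│35 │$2577.13│alice10@mail.com│Tok┃ 
  ┃1007│60 │$96.67  │frank29@mail.com│Par┃ 
  ┃1008│20 │$1582.61│grace29@mail.com│Syd┃ 
  ┃1009│46 │$1620.98│hank30@mail.com │Par┃ 
  ┃1010│27 │$2242.92│frank71@mail.com│Syd┃ 
  ┃1011│44 │$1689.83│dave2@mail.com  │Syd┃ 
  ┗━━━━━━━━━━━━━━━━━━━━━━━━━━━━━━━━━━━━━━┛ 
━━━━━━━━━━━━━━━━┓                          


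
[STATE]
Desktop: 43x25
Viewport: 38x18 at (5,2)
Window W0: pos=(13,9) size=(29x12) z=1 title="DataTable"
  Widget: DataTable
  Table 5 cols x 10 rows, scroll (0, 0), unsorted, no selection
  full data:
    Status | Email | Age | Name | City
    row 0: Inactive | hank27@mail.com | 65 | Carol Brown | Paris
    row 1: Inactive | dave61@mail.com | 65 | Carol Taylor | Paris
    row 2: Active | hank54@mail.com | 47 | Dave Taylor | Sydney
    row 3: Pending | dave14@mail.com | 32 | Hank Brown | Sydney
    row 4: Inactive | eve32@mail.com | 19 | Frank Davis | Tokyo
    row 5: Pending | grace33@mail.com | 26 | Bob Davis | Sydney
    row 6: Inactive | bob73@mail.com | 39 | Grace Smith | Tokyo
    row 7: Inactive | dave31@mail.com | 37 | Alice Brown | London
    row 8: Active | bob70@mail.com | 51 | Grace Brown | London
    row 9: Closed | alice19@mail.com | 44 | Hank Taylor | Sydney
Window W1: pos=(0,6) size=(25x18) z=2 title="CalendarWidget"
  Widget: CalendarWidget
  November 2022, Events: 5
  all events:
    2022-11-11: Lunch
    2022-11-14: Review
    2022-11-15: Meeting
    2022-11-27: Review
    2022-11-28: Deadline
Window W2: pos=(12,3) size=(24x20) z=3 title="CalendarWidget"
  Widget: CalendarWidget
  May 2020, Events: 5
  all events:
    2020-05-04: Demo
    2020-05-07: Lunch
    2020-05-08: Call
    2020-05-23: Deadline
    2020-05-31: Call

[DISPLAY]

                                      
       ┏━━━━━━━━━━━━━━━━━━━━━━┓       
       ┃ CalendarWidget       ┃       
       ┠──────────────────────┨       
━━━━━━━┃       May 2020       ┃       
endarWi┃Mo Tu We Th Fr Sa Su  ┃       
───────┃             1  2  3  ┃       
 Novemb┃ 4*  5  6  7*  8*  9 1┃━━━━━┓ 
u We Th┃11 12 13 14 15 16 17  ┃     ┃ 
1  2  3┃18 19 20 21 22 23* 24 ┃─────┨ 
8  9 10┃25 26 27 28 29 30 31* ┃   │A┃ 
15* 16 ┃                      ┃───┼─┃ 
2 23 24┃                      ┃om │6┃ 
29 30  ┃                      ┃om │6┃ 
       ┃                      ┃om │4┃ 
       ┃                      ┃om │3┃ 
       ┃                      ┃m  │1┃ 
       ┃                      ┃com│2┃ 


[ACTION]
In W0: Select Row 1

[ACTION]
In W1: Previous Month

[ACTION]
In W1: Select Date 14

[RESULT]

                                      
       ┏━━━━━━━━━━━━━━━━━━━━━━┓       
       ┃ CalendarWidget       ┃       
       ┠──────────────────────┨       
━━━━━━━┃       May 2020       ┃       
endarWi┃Mo Tu We Th Fr Sa Su  ┃       
───────┃             1  2  3  ┃       
  Octob┃ 4*  5  6  7*  8*  9 1┃━━━━━┓ 
u We Th┃11 12 13 14 15 16 17  ┃     ┃ 
       ┃18 19 20 21 22 23* 24 ┃─────┨ 
4  5  6┃25 26 27 28 29 30 31* ┃   │A┃ 
1 12 13┃                      ┃───┼─┃ 
8 19 20┃                      ┃om │6┃ 
5 26 27┃                      ┃om │6┃ 
       ┃                      ┃om │4┃ 
       ┃                      ┃om │3┃ 
       ┃                      ┃m  │1┃ 
       ┃                      ┃com│2┃ 


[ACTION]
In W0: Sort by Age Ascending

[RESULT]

                                      
       ┏━━━━━━━━━━━━━━━━━━━━━━┓       
       ┃ CalendarWidget       ┃       
       ┠──────────────────────┨       
━━━━━━━┃       May 2020       ┃       
endarWi┃Mo Tu We Th Fr Sa Su  ┃       
───────┃             1  2  3  ┃       
  Octob┃ 4*  5  6  7*  8*  9 1┃━━━━━┓ 
u We Th┃11 12 13 14 15 16 17  ┃     ┃ 
       ┃18 19 20 21 22 23* 24 ┃─────┨ 
4  5  6┃25 26 27 28 29 30 31* ┃   │A┃ 
1 12 13┃                      ┃───┼─┃ 
8 19 20┃                      ┃m  │1┃ 
5 26 27┃                      ┃com│2┃ 
       ┃                      ┃om │3┃ 
       ┃                      ┃om │3┃ 
       ┃                      ┃m  │3┃ 
       ┃                      ┃com│4┃ 


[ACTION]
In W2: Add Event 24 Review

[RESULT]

                                      
       ┏━━━━━━━━━━━━━━━━━━━━━━┓       
       ┃ CalendarWidget       ┃       
       ┠──────────────────────┨       
━━━━━━━┃       May 2020       ┃       
endarWi┃Mo Tu We Th Fr Sa Su  ┃       
───────┃             1  2  3  ┃       
  Octob┃ 4*  5  6  7*  8*  9 1┃━━━━━┓ 
u We Th┃11 12 13 14 15 16 17  ┃     ┃ 
       ┃18 19 20 21 22 23* 24*┃─────┨ 
4  5  6┃25 26 27 28 29 30 31* ┃   │A┃ 
1 12 13┃                      ┃───┼─┃ 
8 19 20┃                      ┃m  │1┃ 
5 26 27┃                      ┃com│2┃ 
       ┃                      ┃om │3┃ 
       ┃                      ┃om │3┃ 
       ┃                      ┃m  │3┃ 
       ┃                      ┃com│4┃ 


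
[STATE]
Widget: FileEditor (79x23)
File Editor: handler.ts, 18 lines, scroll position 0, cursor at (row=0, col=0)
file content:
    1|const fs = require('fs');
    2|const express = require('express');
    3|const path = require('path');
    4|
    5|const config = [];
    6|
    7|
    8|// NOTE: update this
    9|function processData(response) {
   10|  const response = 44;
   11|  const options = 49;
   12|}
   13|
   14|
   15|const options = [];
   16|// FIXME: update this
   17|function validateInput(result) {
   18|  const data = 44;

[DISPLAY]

█onst fs = require('fs');                                                     ▲
const express = require('express');                                           █
const path = require('path');                                                 ░
                                                                              ░
const config = [];                                                            ░
                                                                              ░
                                                                              ░
// NOTE: update this                                                          ░
function processData(response) {                                              ░
  const response = 44;                                                        ░
  const options = 49;                                                         ░
}                                                                             ░
                                                                              ░
                                                                              ░
const options = [];                                                           ░
// FIXME: update this                                                         ░
function validateInput(result) {                                              ░
  const data = 44;                                                            ░
                                                                              ░
                                                                              ░
                                                                              ░
                                                                              ░
                                                                              ▼


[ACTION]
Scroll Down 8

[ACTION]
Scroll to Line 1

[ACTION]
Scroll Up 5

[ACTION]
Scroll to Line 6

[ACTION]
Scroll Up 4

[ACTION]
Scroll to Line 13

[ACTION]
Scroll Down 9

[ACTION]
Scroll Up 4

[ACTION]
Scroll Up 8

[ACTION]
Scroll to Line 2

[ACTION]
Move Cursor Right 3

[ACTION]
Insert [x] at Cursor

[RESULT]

conx█t fs = require('fs');                                                    ▲
const express = require('express');                                           █
const path = require('path');                                                 ░
                                                                              ░
const config = [];                                                            ░
                                                                              ░
                                                                              ░
// NOTE: update this                                                          ░
function processData(response) {                                              ░
  const response = 44;                                                        ░
  const options = 49;                                                         ░
}                                                                             ░
                                                                              ░
                                                                              ░
const options = [];                                                           ░
// FIXME: update this                                                         ░
function validateInput(result) {                                              ░
  const data = 44;                                                            ░
                                                                              ░
                                                                              ░
                                                                              ░
                                                                              ░
                                                                              ▼


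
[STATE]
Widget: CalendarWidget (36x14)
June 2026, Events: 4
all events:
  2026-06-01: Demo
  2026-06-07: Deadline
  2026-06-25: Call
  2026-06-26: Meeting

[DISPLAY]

             June 2026              
Mo Tu We Th Fr Sa Su                
 1*  2  3  4  5  6  7*              
 8  9 10 11 12 13 14                
15 16 17 18 19 20 21                
22 23 24 25* 26* 27 28              
29 30                               
                                    
                                    
                                    
                                    
                                    
                                    
                                    


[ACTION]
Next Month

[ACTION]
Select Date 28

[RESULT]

             July 2026              
Mo Tu We Th Fr Sa Su                
       1  2  3  4  5                
 6  7  8  9 10 11 12                
13 14 15 16 17 18 19                
20 21 22 23 24 25 26                
27 [28] 29 30 31                    
                                    
                                    
                                    
                                    
                                    
                                    
                                    


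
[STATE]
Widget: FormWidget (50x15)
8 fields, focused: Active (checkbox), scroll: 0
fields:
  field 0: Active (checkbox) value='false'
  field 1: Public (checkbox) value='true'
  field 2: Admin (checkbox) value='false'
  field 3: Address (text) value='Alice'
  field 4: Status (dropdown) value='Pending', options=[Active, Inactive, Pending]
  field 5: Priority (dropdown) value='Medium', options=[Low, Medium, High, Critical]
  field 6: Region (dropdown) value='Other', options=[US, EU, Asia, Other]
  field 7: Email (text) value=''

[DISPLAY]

> Active:     [ ]                                 
  Public:     [x]                                 
  Admin:      [ ]                                 
  Address:    [Alice                             ]
  Status:     [Pending                          ▼]
  Priority:   [Medium                           ▼]
  Region:     [Other                            ▼]
  Email:      [                                  ]
                                                  
                                                  
                                                  
                                                  
                                                  
                                                  
                                                  


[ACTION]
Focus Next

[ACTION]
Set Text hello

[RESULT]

  Active:     [ ]                                 
> Public:     [x]                                 
  Admin:      [ ]                                 
  Address:    [Alice                             ]
  Status:     [Pending                          ▼]
  Priority:   [Medium                           ▼]
  Region:     [Other                            ▼]
  Email:      [                                  ]
                                                  
                                                  
                                                  
                                                  
                                                  
                                                  
                                                  


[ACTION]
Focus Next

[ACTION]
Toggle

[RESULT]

  Active:     [ ]                                 
  Public:     [x]                                 
> Admin:      [x]                                 
  Address:    [Alice                             ]
  Status:     [Pending                          ▼]
  Priority:   [Medium                           ▼]
  Region:     [Other                            ▼]
  Email:      [                                  ]
                                                  
                                                  
                                                  
                                                  
                                                  
                                                  
                                                  


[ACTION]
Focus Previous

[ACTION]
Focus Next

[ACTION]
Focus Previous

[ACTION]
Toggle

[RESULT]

  Active:     [ ]                                 
> Public:     [ ]                                 
  Admin:      [x]                                 
  Address:    [Alice                             ]
  Status:     [Pending                          ▼]
  Priority:   [Medium                           ▼]
  Region:     [Other                            ▼]
  Email:      [                                  ]
                                                  
                                                  
                                                  
                                                  
                                                  
                                                  
                                                  


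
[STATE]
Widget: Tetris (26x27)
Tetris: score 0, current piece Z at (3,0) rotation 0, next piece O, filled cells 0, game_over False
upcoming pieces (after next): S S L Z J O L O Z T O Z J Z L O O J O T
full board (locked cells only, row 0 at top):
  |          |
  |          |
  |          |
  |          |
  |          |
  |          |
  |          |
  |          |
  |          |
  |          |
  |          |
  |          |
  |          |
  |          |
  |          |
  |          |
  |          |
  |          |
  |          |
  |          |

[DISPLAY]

   ▓▓     │Next:          
    ▓▓    │▓▓             
          │▓▓             
          │               
          │               
          │               
          │Score:         
          │0              
          │               
          │               
          │               
          │               
          │               
          │               
          │               
          │               
          │               
          │               
          │               
          │               
          │               
          │               
          │               
          │               
          │               
          │               
          │               


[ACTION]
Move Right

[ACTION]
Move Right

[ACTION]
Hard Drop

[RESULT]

    ▓▓    │Next:          
    ▓▓    │ ░░            
          │░░             
          │               
          │               
          │               
          │Score:         
          │0              
          │               
          │               
          │               
          │               
          │               
          │               
          │               
          │               
          │               
          │               
     ▓▓   │               
      ▓▓  │               
          │               
          │               
          │               
          │               
          │               
          │               
          │               


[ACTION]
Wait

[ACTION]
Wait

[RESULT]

          │Next:          
          │ ░░            
    ▓▓    │░░             
    ▓▓    │               
          │               
          │               
          │Score:         
          │0              
          │               
          │               
          │               
          │               
          │               
          │               
          │               
          │               
          │               
          │               
     ▓▓   │               
      ▓▓  │               
          │               
          │               
          │               
          │               
          │               
          │               
          │               


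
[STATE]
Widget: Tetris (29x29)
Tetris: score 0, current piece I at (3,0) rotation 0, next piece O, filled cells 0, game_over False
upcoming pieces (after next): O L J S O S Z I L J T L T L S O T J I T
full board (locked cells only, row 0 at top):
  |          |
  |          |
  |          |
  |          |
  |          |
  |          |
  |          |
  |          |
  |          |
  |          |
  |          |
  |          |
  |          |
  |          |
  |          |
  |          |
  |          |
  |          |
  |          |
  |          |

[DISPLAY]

   ████   │Next:             
          │▓▓                
          │▓▓                
          │                  
          │                  
          │                  
          │Score:            
          │0                 
          │                  
          │                  
          │                  
          │                  
          │                  
          │                  
          │                  
          │                  
          │                  
          │                  
          │                  
          │                  
          │                  
          │                  
          │                  
          │                  
          │                  
          │                  
          │                  
          │                  
          │                  


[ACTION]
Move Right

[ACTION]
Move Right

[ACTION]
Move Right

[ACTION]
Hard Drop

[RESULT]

    ▓▓    │Next:             
    ▓▓    │▓▓                
          │▓▓                
          │                  
          │                  
          │                  
          │Score:            
          │0                 
          │                  
          │                  
          │                  
          │                  
          │                  
          │                  
          │                  
          │                  
          │                  
          │                  
          │                  
      ████│                  
          │                  
          │                  
          │                  
          │                  
          │                  
          │                  
          │                  
          │                  
          │                  


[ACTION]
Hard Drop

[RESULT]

    ▓▓    │Next:             
    ▓▓    │  ▒               
          │▒▒▒               
          │                  
          │                  
          │                  
          │Score:            
          │0                 
          │                  
          │                  
          │                  
          │                  
          │                  
          │                  
          │                  
          │                  
          │                  
          │                  
    ▓▓    │                  
    ▓▓████│                  
          │                  
          │                  
          │                  
          │                  
          │                  
          │                  
          │                  
          │                  
          │                  


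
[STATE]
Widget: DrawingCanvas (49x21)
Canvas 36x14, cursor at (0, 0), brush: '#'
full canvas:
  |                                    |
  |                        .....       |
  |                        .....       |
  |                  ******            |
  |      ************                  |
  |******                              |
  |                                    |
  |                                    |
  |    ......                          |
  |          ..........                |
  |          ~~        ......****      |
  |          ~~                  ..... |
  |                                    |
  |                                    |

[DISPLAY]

+                                                
                        .....                    
                        .....                    
                  ******                         
      ************                               
******                                           
                                                 
                                                 
    ......                                       
          ..........                             
          ~~        ......****                   
          ~~                  .....              
                                                 
                                                 
                                                 
                                                 
                                                 
                                                 
                                                 
                                                 
                                                 


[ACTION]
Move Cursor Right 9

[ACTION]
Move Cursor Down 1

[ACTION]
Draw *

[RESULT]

                                                 
         *              .....                    
                        .....                    
                  ******                         
      ************                               
******                                           
                                                 
                                                 
    ......                                       
          ..........                             
          ~~        ......****                   
          ~~                  .....              
                                                 
                                                 
                                                 
                                                 
                                                 
                                                 
                                                 
                                                 
                                                 


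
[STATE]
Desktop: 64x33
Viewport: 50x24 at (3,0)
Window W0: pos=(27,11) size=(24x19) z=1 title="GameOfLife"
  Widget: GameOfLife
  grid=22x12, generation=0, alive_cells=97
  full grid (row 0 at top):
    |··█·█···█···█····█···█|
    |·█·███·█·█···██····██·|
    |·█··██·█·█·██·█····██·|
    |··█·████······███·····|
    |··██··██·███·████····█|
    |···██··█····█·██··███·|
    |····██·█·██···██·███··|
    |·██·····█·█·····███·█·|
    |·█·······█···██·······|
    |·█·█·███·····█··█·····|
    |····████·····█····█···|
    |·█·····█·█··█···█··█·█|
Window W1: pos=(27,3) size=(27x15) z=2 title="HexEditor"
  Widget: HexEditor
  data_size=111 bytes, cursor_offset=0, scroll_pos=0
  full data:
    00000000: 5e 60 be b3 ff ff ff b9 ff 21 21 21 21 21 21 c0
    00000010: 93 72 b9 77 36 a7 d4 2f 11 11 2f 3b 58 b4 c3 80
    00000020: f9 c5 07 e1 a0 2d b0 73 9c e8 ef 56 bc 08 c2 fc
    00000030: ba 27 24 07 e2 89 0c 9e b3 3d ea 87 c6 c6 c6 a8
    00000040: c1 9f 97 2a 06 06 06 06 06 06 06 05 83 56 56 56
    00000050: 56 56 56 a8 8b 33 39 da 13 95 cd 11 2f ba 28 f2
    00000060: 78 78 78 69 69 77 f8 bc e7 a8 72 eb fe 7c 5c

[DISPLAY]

                                                  
                                                  
                                                  
                        ┏━━━━━━━━━━━━━━━━━━━━━━━━━
                        ┃ HexEditor               
                        ┠─────────────────────────
                        ┃00000000  5E 60 be b3 ff 
                        ┃00000010  93 72 b9 77 36 
                        ┃00000020  f9 c5 07 e1 a0 
                        ┃00000030  ba 27 24 07 e2 
                        ┃00000040  c1 9f 97 2a 06 
                        ┃00000050  56 56 56 a8 8b 
                        ┃00000060  78 78 78 69 69 
                        ┃                         
                        ┃                         
                        ┃                         
                        ┃                         
                        ┗━━━━━━━━━━━━━━━━━━━━━━━━━
                        ┃··█·████······███·····┃  
                        ┃··██··██·███·████····█┃  
                        ┃···██··█····█·██··███·┃  
                        ┃····██·█·██···██·███··┃  
                        ┃·██·····█·█·····███·█·┃  
                        ┃·█·······█···██·······┃  


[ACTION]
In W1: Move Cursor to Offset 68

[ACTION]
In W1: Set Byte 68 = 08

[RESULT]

                                                  
                                                  
                                                  
                        ┏━━━━━━━━━━━━━━━━━━━━━━━━━
                        ┃ HexEditor               
                        ┠─────────────────────────
                        ┃00000000  5e 60 be b3 ff 
                        ┃00000010  93 72 b9 77 36 
                        ┃00000020  f9 c5 07 e1 a0 
                        ┃00000030  ba 27 24 07 e2 
                        ┃00000040  c1 9f 97 2a 08 
                        ┃00000050  56 56 56 a8 8b 
                        ┃00000060  78 78 78 69 69 
                        ┃                         
                        ┃                         
                        ┃                         
                        ┃                         
                        ┗━━━━━━━━━━━━━━━━━━━━━━━━━
                        ┃··█·████······███·····┃  
                        ┃··██··██·███·████····█┃  
                        ┃···██··█····█·██··███·┃  
                        ┃····██·█·██···██·███··┃  
                        ┃·██·····█·█·····███·█·┃  
                        ┃·█·······█···██·······┃  


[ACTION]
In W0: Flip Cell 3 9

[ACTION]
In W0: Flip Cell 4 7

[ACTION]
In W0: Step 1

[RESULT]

                                                  
                                                  
                                                  
                        ┏━━━━━━━━━━━━━━━━━━━━━━━━━
                        ┃ HexEditor               
                        ┠─────────────────────────
                        ┃00000000  5e 60 be b3 ff 
                        ┃00000010  93 72 b9 77 36 
                        ┃00000020  f9 c5 07 e1 a0 
                        ┃00000030  ba 27 24 07 e2 
                        ┃00000040  c1 9f 97 2a 08 
                        ┃00000050  56 56 56 a8 8b 
                        ┃00000060  78 78 78 69 69 
                        ┃                         
                        ┃                         
                        ┃                         
                        ┃                         
                        ┗━━━━━━━━━━━━━━━━━━━━━━━━━
                        ┃·██····█·█······█···█·┃  
                        ┃··█······████····█·██·┃  
                        ┃··█····█····█·······█·┃  
                        ┃··█·████·███·██·······┃  
                        ┃·██·····█·█··█··█·····┃  
                        ┃██····████···████·····┃  


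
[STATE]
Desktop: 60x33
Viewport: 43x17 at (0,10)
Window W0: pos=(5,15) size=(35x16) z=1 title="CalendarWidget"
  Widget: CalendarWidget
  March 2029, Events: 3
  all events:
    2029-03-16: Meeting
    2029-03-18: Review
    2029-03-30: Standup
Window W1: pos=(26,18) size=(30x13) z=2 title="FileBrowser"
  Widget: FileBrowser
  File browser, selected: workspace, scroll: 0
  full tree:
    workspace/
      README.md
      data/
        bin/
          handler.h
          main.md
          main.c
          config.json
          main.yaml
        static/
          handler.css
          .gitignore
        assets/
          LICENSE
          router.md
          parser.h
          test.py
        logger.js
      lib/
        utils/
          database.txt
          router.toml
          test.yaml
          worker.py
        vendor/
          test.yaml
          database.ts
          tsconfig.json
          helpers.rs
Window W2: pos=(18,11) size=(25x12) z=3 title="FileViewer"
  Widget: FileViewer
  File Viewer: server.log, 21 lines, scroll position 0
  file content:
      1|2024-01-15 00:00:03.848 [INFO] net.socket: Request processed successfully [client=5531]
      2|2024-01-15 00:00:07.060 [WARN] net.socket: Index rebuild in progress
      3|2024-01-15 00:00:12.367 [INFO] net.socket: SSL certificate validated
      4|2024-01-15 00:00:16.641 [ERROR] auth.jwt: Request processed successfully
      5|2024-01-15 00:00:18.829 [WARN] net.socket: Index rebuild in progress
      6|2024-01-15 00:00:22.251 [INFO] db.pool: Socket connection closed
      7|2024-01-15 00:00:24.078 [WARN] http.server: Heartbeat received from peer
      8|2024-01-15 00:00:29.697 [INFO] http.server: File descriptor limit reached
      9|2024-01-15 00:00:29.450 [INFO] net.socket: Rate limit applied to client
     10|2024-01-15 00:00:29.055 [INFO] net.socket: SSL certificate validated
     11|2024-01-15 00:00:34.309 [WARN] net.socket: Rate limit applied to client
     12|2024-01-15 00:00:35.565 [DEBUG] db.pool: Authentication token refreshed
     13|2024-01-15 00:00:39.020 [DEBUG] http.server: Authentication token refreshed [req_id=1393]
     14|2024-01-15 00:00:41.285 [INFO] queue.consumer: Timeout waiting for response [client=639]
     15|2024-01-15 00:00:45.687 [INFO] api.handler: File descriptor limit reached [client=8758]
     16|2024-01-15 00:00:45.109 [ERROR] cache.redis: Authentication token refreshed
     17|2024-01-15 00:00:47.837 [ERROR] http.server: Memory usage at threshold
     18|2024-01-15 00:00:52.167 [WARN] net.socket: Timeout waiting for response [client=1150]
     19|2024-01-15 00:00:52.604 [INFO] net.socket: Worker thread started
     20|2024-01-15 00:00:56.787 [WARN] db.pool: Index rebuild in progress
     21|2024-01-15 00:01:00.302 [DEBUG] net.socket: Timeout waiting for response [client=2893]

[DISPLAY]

                                           
                  ┏━━━━━━━━━━━━━━━━━━━━━━━┓
                  ┃ FileViewer            ┃
                  ┠───────────────────────┨
                  ┃2024-01-15 00:00:03.84▲┃
     ┏━━━━━━━━━━━━┃2024-01-15 00:00:07.06█┃
     ┃ CalendarWid┃2024-01-15 00:00:12.36░┃
     ┠────────────┃2024-01-15 00:00:16.64░┃
     ┃            ┃2024-01-15 00:00:18.82░┃
     ┃Mo Tu We Th ┃2024-01-15 00:00:22.25░┃
     ┃          1 ┃2024-01-15 00:00:24.07░┃
     ┃ 5  6  7  8 ┃2024-01-15 00:00:29.69▼┃
     ┃12 13 14 15 ┗━━━━━━━━━━━━━━━━━━━━━━━┛
     ┃19 20 21 22 23 24 25┃    [+] data/   
     ┃26 27 28 29 30* 31  ┃    [+] lib/    
     ┃                    ┃                
     ┃                    ┃                


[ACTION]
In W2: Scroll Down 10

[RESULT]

                                           
                  ┏━━━━━━━━━━━━━━━━━━━━━━━┓
                  ┃ FileViewer            ┃
                  ┠───────────────────────┨
                  ┃2024-01-15 00:00:34.30▲┃
     ┏━━━━━━━━━━━━┃2024-01-15 00:00:35.56░┃
     ┃ CalendarWid┃2024-01-15 00:00:39.02░┃
     ┠────────────┃2024-01-15 00:00:41.28░┃
     ┃            ┃2024-01-15 00:00:45.68░┃
     ┃Mo Tu We Th ┃2024-01-15 00:00:45.10█┃
     ┃          1 ┃2024-01-15 00:00:47.83░┃
     ┃ 5  6  7  8 ┃2024-01-15 00:00:52.16▼┃
     ┃12 13 14 15 ┗━━━━━━━━━━━━━━━━━━━━━━━┛
     ┃19 20 21 22 23 24 25┃    [+] data/   
     ┃26 27 28 29 30* 31  ┃    [+] lib/    
     ┃                    ┃                
     ┃                    ┃                


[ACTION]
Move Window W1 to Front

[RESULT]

                                           
                  ┏━━━━━━━━━━━━━━━━━━━━━━━┓
                  ┃ FileViewer            ┃
                  ┠───────────────────────┨
                  ┃2024-01-15 00:00:34.30▲┃
     ┏━━━━━━━━━━━━┃2024-01-15 00:00:35.56░┃
     ┃ CalendarWid┃2024-01-15 00:00:39.02░┃
     ┠────────────┃2024-01-15 00:00:41.28░┃
     ┃            ┃2024-01┏━━━━━━━━━━━━━━━━
     ┃Mo Tu We Th ┃2024-01┃ FileBrowser    
     ┃          1 ┃2024-01┠────────────────
     ┃ 5  6  7  8 ┃2024-01┃> [-] workspace/
     ┃12 13 14 15 ┗━━━━━━━┃    README.md   
     ┃19 20 21 22 23 24 25┃    [+] data/   
     ┃26 27 28 29 30* 31  ┃    [+] lib/    
     ┃                    ┃                
     ┃                    ┃                


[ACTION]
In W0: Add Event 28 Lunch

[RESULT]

                                           
                  ┏━━━━━━━━━━━━━━━━━━━━━━━┓
                  ┃ FileViewer            ┃
                  ┠───────────────────────┨
                  ┃2024-01-15 00:00:34.30▲┃
     ┏━━━━━━━━━━━━┃2024-01-15 00:00:35.56░┃
     ┃ CalendarWid┃2024-01-15 00:00:39.02░┃
     ┠────────────┃2024-01-15 00:00:41.28░┃
     ┃            ┃2024-01┏━━━━━━━━━━━━━━━━
     ┃Mo Tu We Th ┃2024-01┃ FileBrowser    
     ┃          1 ┃2024-01┠────────────────
     ┃ 5  6  7  8 ┃2024-01┃> [-] workspace/
     ┃12 13 14 15 ┗━━━━━━━┃    README.md   
     ┃19 20 21 22 23 24 25┃    [+] data/   
     ┃26 27 28* 29 30* 31 ┃    [+] lib/    
     ┃                    ┃                
     ┃                    ┃                


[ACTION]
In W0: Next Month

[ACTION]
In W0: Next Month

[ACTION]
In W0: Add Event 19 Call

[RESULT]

                                           
                  ┏━━━━━━━━━━━━━━━━━━━━━━━┓
                  ┃ FileViewer            ┃
                  ┠───────────────────────┨
                  ┃2024-01-15 00:00:34.30▲┃
     ┏━━━━━━━━━━━━┃2024-01-15 00:00:35.56░┃
     ┃ CalendarWid┃2024-01-15 00:00:39.02░┃
     ┠────────────┃2024-01-15 00:00:41.28░┃
     ┃            ┃2024-01┏━━━━━━━━━━━━━━━━
     ┃Mo Tu We Th ┃2024-01┃ FileBrowser    
     ┃    1  2  3 ┃2024-01┠────────────────
     ┃ 7  8  9 10 ┃2024-01┃> [-] workspace/
     ┃14 15 16 17 ┗━━━━━━━┃    README.md   
     ┃21 22 23 24 25 26 27┃    [+] data/   
     ┃28 29 30 31         ┃    [+] lib/    
     ┃                    ┃                
     ┃                    ┃                
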